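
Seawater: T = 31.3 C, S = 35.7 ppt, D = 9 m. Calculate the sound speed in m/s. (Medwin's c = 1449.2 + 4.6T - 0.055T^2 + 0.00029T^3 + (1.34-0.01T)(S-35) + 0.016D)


1549.05 m/s


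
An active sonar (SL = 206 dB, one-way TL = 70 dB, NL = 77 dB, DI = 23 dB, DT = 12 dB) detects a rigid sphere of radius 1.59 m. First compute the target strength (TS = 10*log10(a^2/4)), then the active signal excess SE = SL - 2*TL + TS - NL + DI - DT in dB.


Step 1: TS = 10*log10(1.59^2/4) = -1.99 dB
Step 2: SE = SL - 2*TL + TS - NL + DI - DT = 206 - 2*70 + (-1.99) - 77 + 23 - 12 = -1.99

-1.99 dB


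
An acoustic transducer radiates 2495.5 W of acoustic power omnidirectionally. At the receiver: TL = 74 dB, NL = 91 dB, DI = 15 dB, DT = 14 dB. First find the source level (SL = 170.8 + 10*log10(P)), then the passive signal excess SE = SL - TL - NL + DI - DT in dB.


Step 1: SL = 170.8 + 10*log10(2495.5) = 204.77 dB
Step 2: SE = SL - TL - NL + DI - DT = 204.77 - 74 - 91 + 15 - 14 = 40.77

40.77 dB


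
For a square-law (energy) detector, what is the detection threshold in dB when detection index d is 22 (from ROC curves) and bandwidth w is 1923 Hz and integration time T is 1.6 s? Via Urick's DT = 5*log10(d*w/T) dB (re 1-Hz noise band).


DT = 5*log10(d*w/T) = 5*log10(22 * 1923 / 1.6) = 5*log10(26441.25) = 22.11

22.11 dB


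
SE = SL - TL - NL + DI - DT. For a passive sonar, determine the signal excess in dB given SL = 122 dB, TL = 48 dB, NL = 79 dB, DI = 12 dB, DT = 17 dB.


SE = SL - TL - NL + DI - DT = 122 - 48 - 79 + 12 - 17 = -10

-10 dB


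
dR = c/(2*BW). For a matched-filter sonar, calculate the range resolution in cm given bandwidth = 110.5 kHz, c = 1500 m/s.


dR = c/(2*BW) = 1500 / (2 * 110.5e3) = 0.0068 m = 0.68 cm

0.68 cm


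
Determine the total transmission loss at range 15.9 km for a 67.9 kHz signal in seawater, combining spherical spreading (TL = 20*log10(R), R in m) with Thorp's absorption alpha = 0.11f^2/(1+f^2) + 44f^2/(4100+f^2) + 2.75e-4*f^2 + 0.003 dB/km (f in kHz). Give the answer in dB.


Step 1 (Thorp): alpha = 0.11*4610.41/(1+4610.41) + 44*4610.41/(4100+4610.41) + 2.75e-4*4610.41 + 0.003 = 24.67 dB/km
Step 2: TL_spread = 20*log10(15900) = 84.03 dB
Step 3: TL_abs = alpha*R = 24.67 * 15.9 = 392.25 dB
Step 4: TL_total = 84.03 + 392.25 = 476.28

476.28 dB


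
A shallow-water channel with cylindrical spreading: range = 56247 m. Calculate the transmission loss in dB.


TL = 10*log10(56247) = 47.5

47.5 dB


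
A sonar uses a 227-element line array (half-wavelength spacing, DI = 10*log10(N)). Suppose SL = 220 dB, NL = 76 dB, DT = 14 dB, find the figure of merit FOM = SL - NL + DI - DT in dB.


Step 1: DI = 10*log10(227) = 23.56 dB
Step 2: FOM = SL - NL + DI - DT = 220 - 76 + 23.56 - 14 = 153.56

153.56 dB


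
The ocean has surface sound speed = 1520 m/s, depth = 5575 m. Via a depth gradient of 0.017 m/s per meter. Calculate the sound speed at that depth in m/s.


c = 1520 + 0.017 * 5575 = 1614.775

1614.775 m/s


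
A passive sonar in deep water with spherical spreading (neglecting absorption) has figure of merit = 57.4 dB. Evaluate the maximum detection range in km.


At max range FOM = TL, so 20*log10(R) = 57.4
R = 10^(57.4/20) = 741.31 m = 0.74 km

0.74 km


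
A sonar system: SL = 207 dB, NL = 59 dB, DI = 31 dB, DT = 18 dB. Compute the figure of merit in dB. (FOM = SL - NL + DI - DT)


161 dB


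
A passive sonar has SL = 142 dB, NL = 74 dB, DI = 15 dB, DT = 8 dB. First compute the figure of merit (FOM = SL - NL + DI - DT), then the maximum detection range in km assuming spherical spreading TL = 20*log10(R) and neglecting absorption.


Step 1: FOM = SL - NL + DI - DT = 142 - 74 + 15 - 8 = 75 dB
Step 2: at max range FOM = TL = 20*log10(R), so R = 10^(75/20) = 5623.41 m = 5.62 km

5.62 km


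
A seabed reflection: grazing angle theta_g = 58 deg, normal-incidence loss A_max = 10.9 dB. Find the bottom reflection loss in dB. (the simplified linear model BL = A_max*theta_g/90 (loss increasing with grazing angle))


BL = A_max * theta_g / 90 = 10.9 * 58 / 90 = 7.02

7.02 dB


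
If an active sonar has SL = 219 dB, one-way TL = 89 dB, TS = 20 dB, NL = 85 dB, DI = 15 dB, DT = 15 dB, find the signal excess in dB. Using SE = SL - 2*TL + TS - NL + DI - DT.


SE = SL - 2*TL + TS - NL + DI - DT = 219 - 2*89 + (20) - 85 + 15 - 15 = -24

-24 dB


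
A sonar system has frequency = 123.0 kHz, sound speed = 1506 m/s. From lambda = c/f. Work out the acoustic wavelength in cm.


lambda = c/f = 1506 / 123000 = 0.0122 m = 1.22 cm

1.22 cm


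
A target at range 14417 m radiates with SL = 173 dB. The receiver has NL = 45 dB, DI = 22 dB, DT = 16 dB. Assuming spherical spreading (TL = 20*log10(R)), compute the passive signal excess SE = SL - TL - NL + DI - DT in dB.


Step 1: TL = 20*log10(14417) = 83.18 dB
Step 2: SE = 173 - 83.18 - 45 + 22 - 16 = 50.82

50.82 dB


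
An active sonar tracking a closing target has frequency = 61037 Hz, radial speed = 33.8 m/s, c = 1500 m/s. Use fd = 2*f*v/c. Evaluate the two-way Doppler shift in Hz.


fd = 2*f*v/c = 2 * 61037 * 33.8 / 1500 = 2750.73

2750.73 Hz


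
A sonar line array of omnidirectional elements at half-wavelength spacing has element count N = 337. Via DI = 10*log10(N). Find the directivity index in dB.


DI = 10*log10(337) = 25.28

25.28 dB


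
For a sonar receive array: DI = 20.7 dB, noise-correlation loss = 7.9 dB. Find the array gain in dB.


AG = DI - L_corr = 20.7 - 7.9 = 12.8

12.8 dB


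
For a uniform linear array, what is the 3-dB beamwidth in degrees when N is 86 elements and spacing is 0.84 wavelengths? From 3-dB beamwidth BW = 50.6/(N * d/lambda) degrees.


BW = 50.6 / (86 * 0.84) = 50.6 / 72.24 = 0.7

0.7 deg


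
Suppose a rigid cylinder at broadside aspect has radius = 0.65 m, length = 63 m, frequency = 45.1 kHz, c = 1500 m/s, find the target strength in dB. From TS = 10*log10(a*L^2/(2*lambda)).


lambda = 1500/45100 = 0.03326 m
TS = 10*log10(0.65*63^2/(2*0.03326)) = 45.89

45.89 dB


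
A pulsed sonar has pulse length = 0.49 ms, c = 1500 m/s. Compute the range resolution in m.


dR = c*tau/2 = 1500 * 0.49e-3 / 2 = 0.3675

0.3675 m


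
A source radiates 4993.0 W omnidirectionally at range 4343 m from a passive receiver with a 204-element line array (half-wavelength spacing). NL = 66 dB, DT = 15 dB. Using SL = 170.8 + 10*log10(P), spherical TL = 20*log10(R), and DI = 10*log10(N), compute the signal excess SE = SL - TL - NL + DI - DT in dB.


77.12 dB


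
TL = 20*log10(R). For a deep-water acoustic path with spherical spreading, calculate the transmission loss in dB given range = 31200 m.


TL = 20*log10(31200) = 89.88

89.88 dB


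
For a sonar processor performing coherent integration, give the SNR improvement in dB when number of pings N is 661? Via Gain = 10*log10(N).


Gain = 10*log10(661) = 28.2

28.2 dB


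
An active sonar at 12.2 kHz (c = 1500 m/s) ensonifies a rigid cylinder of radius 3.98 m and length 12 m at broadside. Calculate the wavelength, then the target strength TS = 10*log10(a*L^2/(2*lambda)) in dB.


Step 1: lambda = c/f = 1500/12200 = 0.12295 m
Step 2: TS = 10*log10(a*L^2/(2*lambda)) = 10*log10(3.98*12^2/(2*0.12295)) = 33.67

33.67 dB


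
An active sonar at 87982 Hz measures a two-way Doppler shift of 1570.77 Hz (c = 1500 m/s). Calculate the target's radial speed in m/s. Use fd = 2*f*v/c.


From fd = 2*f*v/c, v = c*fd/(2*f) = 1500 * 1570.77 / (2*87982) = 13.39

13.39 m/s


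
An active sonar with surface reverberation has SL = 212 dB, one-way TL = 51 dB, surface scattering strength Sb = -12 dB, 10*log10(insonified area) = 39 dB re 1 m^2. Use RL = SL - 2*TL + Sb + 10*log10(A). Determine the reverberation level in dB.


RL = SL - 2*TL + Sb + 10*log10(A) = 212 - 2*51 + (-12) + 39 = 137

137 dB


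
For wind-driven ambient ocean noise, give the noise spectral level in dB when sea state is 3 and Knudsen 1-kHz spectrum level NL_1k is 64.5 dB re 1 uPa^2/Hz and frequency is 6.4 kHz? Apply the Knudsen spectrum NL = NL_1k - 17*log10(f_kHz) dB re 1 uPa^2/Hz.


NL = NL_1k - 17*log10(f_kHz) = 64.5 - 17*log10(6.4) = 64.5 - (13.71) = 50.79

50.79 dB


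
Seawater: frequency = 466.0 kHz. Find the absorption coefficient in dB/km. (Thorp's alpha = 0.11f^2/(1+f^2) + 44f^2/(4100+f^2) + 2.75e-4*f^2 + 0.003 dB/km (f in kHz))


f^2 = 217156.0
alpha = 0.11*217156.0/(1+217156.0) + 44*217156.0/(4100+217156.0) + 2.75e-4*217156.0 + 0.003 = 103.016

103.016 dB/km


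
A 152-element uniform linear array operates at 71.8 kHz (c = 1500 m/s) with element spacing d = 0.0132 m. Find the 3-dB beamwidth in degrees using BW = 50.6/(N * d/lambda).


0.53 deg


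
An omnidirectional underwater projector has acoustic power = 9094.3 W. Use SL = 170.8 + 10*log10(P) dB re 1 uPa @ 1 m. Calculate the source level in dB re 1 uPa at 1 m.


SL = 170.8 + 10*log10(9094.3) = 170.8 + 39.59 = 210.39

210.39 dB


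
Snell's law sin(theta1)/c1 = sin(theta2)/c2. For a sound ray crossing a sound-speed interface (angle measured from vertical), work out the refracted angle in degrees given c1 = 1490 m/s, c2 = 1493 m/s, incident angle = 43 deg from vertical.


sin(theta2) = (c2/c1)*sin(theta1) = (1493/1490)*sin(43 deg) = 0.68337
theta2 = arcsin(0.68337) = 43.11

43.11 deg


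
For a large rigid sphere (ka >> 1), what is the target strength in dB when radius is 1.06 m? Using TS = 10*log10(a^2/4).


-5.51 dB


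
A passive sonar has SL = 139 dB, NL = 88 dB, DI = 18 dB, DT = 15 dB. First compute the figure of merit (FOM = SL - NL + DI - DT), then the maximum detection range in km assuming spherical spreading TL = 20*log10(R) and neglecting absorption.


Step 1: FOM = SL - NL + DI - DT = 139 - 88 + 18 - 15 = 54 dB
Step 2: at max range FOM = TL = 20*log10(R), so R = 10^(54/20) = 501.19 m = 0.5 km

0.5 km


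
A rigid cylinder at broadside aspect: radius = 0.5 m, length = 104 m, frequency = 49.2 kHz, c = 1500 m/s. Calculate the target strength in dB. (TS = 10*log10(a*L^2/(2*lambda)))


lambda = 1500/49200 = 0.03049 m
TS = 10*log10(0.5*104^2/(2*0.03049)) = 49.48

49.48 dB


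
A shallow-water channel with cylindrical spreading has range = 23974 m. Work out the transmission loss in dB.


43.8 dB


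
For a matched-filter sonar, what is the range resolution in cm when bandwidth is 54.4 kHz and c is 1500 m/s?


dR = c/(2*BW) = 1500 / (2 * 54.4e3) = 0.0138 m = 1.38 cm

1.38 cm


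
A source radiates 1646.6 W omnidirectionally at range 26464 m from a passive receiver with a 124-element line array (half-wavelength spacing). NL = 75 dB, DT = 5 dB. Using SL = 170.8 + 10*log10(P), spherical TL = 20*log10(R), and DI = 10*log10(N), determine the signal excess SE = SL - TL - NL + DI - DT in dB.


55.45 dB


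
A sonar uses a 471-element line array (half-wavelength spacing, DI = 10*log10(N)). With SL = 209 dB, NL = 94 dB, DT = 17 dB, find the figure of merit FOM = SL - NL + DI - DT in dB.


Step 1: DI = 10*log10(471) = 26.73 dB
Step 2: FOM = SL - NL + DI - DT = 209 - 94 + 26.73 - 17 = 124.73

124.73 dB


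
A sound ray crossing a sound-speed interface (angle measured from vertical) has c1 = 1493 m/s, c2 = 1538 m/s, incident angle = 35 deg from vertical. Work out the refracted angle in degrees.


sin(theta2) = (c2/c1)*sin(theta1) = (1538/1493)*sin(35 deg) = 0.59086
theta2 = arcsin(0.59086) = 36.22

36.22 deg


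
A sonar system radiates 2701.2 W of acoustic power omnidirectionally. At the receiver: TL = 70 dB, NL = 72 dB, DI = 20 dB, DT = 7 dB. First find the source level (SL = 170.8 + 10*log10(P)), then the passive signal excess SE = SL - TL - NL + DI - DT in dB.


Step 1: SL = 170.8 + 10*log10(2701.2) = 205.12 dB
Step 2: SE = SL - TL - NL + DI - DT = 205.12 - 70 - 72 + 20 - 7 = 76.12

76.12 dB


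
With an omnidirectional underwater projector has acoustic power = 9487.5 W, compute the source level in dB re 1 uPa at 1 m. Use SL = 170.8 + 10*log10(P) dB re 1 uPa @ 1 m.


SL = 170.8 + 10*log10(9487.5) = 170.8 + 39.77 = 210.57

210.57 dB


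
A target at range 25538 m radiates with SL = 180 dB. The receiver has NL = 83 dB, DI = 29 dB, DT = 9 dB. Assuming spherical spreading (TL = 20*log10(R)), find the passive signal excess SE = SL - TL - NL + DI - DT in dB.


Step 1: TL = 20*log10(25538) = 88.14 dB
Step 2: SE = 180 - 88.14 - 83 + 29 - 9 = 28.86

28.86 dB


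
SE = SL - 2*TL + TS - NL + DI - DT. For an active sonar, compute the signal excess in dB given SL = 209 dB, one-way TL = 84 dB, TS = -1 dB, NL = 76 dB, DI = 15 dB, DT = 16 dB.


-37 dB


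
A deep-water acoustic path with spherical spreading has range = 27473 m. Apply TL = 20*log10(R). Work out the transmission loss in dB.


TL = 20*log10(27473) = 88.78

88.78 dB


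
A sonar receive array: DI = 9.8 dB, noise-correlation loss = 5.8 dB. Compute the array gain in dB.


4.0 dB


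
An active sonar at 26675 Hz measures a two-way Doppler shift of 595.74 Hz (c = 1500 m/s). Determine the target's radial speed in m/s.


16.75 m/s


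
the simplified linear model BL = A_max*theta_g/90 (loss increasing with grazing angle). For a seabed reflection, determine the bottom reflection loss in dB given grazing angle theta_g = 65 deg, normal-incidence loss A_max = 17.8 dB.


BL = A_max * theta_g / 90 = 17.8 * 65 / 90 = 12.86

12.86 dB


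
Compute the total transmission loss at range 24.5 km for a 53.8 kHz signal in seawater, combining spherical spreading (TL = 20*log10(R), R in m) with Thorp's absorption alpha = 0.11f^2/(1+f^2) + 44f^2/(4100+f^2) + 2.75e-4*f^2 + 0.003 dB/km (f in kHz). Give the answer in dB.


Step 1 (Thorp): alpha = 0.11*2894.44/(1+2894.44) + 44*2894.44/(4100+2894.44) + 2.75e-4*2894.44 + 0.003 = 19.117 dB/km
Step 2: TL_spread = 20*log10(24500) = 87.78 dB
Step 3: TL_abs = alpha*R = 19.117 * 24.5 = 468.37 dB
Step 4: TL_total = 87.78 + 468.37 = 556.15

556.15 dB


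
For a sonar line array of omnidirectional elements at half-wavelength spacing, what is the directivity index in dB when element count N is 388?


DI = 10*log10(388) = 25.89

25.89 dB


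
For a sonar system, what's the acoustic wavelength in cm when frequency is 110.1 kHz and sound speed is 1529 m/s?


1.39 cm


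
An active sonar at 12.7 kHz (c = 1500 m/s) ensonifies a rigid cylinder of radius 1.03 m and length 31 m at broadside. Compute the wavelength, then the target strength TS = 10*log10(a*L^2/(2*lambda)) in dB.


Step 1: lambda = c/f = 1500/12700 = 0.11811 m
Step 2: TS = 10*log10(a*L^2/(2*lambda)) = 10*log10(1.03*31^2/(2*0.11811)) = 36.22

36.22 dB


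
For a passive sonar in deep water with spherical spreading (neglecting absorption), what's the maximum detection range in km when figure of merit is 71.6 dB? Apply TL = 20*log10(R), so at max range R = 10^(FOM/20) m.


3.8 km


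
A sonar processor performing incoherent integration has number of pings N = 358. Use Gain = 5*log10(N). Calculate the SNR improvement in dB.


Gain = 5*log10(358) = 12.77

12.77 dB


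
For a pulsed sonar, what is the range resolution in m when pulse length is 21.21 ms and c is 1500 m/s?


15.9075 m


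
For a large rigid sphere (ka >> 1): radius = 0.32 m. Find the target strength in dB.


TS = 10*log10(0.32^2 / 4) = 10*log10(0.0256) = -15.92

-15.92 dB


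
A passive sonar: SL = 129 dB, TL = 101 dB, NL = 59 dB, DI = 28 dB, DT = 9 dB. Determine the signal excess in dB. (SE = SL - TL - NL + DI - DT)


-12 dB


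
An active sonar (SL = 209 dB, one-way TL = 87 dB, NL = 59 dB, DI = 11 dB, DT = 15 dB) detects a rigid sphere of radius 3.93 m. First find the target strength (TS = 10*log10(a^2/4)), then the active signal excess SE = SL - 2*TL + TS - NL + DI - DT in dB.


Step 1: TS = 10*log10(3.93^2/4) = 5.87 dB
Step 2: SE = SL - 2*TL + TS - NL + DI - DT = 209 - 2*87 + (5.87) - 59 + 11 - 15 = -22.13

-22.13 dB


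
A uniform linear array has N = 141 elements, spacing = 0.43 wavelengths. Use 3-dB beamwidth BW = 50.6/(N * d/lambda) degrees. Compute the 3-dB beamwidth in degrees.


BW = 50.6 / (141 * 0.43) = 50.6 / 60.63 = 0.83

0.83 deg


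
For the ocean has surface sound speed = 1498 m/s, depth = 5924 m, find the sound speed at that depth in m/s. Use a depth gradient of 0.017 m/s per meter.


1598.708 m/s


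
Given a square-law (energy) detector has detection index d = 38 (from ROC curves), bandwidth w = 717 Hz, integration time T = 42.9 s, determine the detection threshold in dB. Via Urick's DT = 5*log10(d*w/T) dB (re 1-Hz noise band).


DT = 5*log10(d*w/T) = 5*log10(38 * 717 / 42.9) = 5*log10(635.1) = 14.01

14.01 dB


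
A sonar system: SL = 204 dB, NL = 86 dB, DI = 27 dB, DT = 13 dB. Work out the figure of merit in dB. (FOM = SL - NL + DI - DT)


FOM = SL - NL + DI - DT = 204 - 86 + 27 - 13 = 132

132 dB


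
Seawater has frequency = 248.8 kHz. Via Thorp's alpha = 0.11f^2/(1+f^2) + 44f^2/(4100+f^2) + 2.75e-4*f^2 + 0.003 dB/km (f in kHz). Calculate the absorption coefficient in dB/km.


f^2 = 61901.44
alpha = 0.11*61901.44/(1+61901.44) + 44*61901.44/(4100+61901.44) + 2.75e-4*61901.44 + 0.003 = 58.403

58.403 dB/km


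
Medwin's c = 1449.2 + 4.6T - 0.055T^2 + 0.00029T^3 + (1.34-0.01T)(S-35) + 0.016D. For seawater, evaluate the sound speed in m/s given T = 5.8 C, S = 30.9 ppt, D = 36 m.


c = 1449.2 + 4.6*5.8 - 0.055*5.8^2 + 0.00029*5.8^3 + (1.34 - 0.01*5.8)*(30.9 - 35) + 0.016*36 = 1469.41

1469.41 m/s


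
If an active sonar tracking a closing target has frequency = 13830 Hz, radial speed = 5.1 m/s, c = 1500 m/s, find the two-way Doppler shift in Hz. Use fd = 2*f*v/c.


fd = 2*f*v/c = 2 * 13830 * 5.1 / 1500 = 94.04

94.04 Hz


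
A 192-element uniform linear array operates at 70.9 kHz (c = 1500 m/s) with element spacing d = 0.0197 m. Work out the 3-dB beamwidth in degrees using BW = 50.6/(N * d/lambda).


Step 1: lambda = 1500/70900 = 0.02116 m
Step 2: d/lambda = 0.0197/0.02116 = 0.931
Step 3: BW = 50.6/(N * d/lambda) = 50.6/(192 * 0.931) = 0.28

0.28 deg


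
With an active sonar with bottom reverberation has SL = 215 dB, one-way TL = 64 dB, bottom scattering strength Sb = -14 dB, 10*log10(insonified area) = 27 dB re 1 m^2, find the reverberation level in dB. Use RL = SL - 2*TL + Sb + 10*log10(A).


RL = SL - 2*TL + Sb + 10*log10(A) = 215 - 2*64 + (-14) + 27 = 100

100 dB


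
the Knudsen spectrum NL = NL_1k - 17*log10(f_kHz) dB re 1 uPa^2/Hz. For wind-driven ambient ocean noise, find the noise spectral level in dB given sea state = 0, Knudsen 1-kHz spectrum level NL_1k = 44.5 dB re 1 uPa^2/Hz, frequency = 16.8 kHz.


23.67 dB


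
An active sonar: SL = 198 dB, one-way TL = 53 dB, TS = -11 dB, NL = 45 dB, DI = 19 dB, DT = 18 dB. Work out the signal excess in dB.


37 dB


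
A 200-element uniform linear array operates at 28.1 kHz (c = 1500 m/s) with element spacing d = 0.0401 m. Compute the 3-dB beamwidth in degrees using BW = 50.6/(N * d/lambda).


Step 1: lambda = 1500/28100 = 0.05338 m
Step 2: d/lambda = 0.0401/0.05338 = 0.7512
Step 3: BW = 50.6/(N * d/lambda) = 50.6/(200 * 0.7512) = 0.34

0.34 deg


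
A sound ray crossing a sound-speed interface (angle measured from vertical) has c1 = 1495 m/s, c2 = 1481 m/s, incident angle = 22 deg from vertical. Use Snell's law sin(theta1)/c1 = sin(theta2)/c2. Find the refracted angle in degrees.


21.78 deg


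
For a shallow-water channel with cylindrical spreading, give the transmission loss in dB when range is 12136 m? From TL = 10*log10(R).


40.84 dB


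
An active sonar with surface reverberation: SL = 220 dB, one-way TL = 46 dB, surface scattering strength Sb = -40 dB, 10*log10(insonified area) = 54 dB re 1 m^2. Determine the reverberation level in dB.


142 dB


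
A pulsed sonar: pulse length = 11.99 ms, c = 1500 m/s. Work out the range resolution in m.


8.9925 m


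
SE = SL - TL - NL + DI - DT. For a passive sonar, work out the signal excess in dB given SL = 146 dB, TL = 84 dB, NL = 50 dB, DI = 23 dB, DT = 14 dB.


SE = SL - TL - NL + DI - DT = 146 - 84 - 50 + 23 - 14 = 21

21 dB


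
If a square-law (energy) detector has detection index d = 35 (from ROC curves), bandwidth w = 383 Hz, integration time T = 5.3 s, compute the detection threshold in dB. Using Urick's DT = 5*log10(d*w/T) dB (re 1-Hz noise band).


17.01 dB


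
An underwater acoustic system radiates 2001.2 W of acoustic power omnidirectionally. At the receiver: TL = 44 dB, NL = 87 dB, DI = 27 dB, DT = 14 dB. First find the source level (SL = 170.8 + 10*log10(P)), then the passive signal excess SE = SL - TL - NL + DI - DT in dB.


Step 1: SL = 170.8 + 10*log10(2001.2) = 203.81 dB
Step 2: SE = SL - TL - NL + DI - DT = 203.81 - 44 - 87 + 27 - 14 = 85.81

85.81 dB


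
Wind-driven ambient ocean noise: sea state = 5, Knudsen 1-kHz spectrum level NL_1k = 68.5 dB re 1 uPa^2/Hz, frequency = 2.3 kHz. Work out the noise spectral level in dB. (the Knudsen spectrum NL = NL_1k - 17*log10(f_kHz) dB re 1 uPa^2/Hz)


NL = NL_1k - 17*log10(f_kHz) = 68.5 - 17*log10(2.3) = 68.5 - (6.15) = 62.35

62.35 dB


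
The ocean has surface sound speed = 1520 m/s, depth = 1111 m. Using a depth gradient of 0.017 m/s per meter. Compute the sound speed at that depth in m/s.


c = 1520 + 0.017 * 1111 = 1538.887

1538.887 m/s


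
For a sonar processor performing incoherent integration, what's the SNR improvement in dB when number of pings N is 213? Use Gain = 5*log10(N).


Gain = 5*log10(213) = 11.64

11.64 dB


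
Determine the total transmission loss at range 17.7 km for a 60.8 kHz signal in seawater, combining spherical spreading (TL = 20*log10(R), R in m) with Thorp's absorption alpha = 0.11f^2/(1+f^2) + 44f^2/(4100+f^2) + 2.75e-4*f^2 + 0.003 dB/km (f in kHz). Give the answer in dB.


Step 1 (Thorp): alpha = 0.11*3696.64/(1+3696.64) + 44*3696.64/(4100+3696.64) + 2.75e-4*3696.64 + 0.003 = 21.9914 dB/km
Step 2: TL_spread = 20*log10(17700) = 84.96 dB
Step 3: TL_abs = alpha*R = 21.9914 * 17.7 = 389.25 dB
Step 4: TL_total = 84.96 + 389.25 = 474.21

474.21 dB


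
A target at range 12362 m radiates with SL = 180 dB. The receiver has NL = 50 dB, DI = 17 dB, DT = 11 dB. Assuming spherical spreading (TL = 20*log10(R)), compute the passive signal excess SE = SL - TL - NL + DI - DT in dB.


54.16 dB


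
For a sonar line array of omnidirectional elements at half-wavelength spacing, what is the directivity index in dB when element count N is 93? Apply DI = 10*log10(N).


DI = 10*log10(93) = 19.68

19.68 dB


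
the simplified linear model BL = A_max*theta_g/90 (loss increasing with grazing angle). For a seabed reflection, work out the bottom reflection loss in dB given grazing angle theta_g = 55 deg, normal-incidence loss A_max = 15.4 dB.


BL = A_max * theta_g / 90 = 15.4 * 55 / 90 = 9.41

9.41 dB


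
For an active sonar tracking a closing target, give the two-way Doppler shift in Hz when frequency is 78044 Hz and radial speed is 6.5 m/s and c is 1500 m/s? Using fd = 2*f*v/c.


fd = 2*f*v/c = 2 * 78044 * 6.5 / 1500 = 676.38

676.38 Hz


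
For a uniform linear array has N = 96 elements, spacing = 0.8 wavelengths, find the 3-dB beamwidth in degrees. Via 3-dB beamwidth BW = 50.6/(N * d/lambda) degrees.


0.66 deg


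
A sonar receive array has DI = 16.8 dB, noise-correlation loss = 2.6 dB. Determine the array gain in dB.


14.2 dB


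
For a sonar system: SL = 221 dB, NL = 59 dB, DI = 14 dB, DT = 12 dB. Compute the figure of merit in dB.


164 dB


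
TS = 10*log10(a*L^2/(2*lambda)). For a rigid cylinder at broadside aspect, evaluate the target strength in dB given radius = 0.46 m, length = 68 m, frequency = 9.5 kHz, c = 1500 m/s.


lambda = 1500/9500 = 0.15789 m
TS = 10*log10(0.46*68^2/(2*0.15789)) = 38.28

38.28 dB


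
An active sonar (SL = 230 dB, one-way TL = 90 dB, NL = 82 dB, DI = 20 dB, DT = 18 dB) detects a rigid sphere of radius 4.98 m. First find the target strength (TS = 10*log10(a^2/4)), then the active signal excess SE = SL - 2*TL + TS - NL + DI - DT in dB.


Step 1: TS = 10*log10(4.98^2/4) = 7.92 dB
Step 2: SE = SL - 2*TL + TS - NL + DI - DT = 230 - 2*90 + (7.92) - 82 + 20 - 18 = -22.08

-22.08 dB


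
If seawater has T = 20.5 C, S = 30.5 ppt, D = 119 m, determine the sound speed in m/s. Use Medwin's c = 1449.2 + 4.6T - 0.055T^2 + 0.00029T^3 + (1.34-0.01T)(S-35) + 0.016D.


c = 1449.2 + 4.6*20.5 - 0.055*20.5^2 + 0.00029*20.5^3 + (1.34 - 0.01*20.5)*(30.5 - 35) + 0.016*119 = 1519.68

1519.68 m/s


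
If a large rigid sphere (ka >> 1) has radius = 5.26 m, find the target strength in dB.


TS = 10*log10(5.26^2 / 4) = 10*log10(6.9169) = 8.4

8.4 dB


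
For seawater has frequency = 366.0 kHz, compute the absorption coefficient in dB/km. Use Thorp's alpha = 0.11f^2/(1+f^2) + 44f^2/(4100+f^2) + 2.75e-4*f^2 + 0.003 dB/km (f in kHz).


79.644 dB/km


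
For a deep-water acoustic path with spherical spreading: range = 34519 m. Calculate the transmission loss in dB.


90.76 dB


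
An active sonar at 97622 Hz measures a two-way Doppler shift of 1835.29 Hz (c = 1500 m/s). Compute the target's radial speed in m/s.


14.1 m/s


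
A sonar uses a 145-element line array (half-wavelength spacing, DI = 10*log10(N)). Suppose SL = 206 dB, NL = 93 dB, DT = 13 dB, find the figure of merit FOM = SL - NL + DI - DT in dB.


Step 1: DI = 10*log10(145) = 21.61 dB
Step 2: FOM = SL - NL + DI - DT = 206 - 93 + 21.61 - 13 = 121.61

121.61 dB


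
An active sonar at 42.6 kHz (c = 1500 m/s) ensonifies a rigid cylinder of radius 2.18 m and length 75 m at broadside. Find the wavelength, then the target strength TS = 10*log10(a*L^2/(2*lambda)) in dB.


Step 1: lambda = c/f = 1500/42600 = 0.03521 m
Step 2: TS = 10*log10(a*L^2/(2*lambda)) = 10*log10(2.18*75^2/(2*0.03521)) = 52.41

52.41 dB


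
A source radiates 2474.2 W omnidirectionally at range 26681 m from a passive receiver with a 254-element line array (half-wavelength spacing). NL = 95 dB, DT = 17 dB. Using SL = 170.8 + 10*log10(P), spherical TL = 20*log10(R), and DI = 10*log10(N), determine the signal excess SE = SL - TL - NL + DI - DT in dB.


Step 1: SL = 170.8 + 10*log10(2474.2) = 204.73 dB
Step 2: TL = 20*log10(26681) = 88.52 dB
Step 3: DI = 10*log10(254) = 24.05 dB
Step 4: SE = SL - TL - NL + DI - DT = 204.73 - 88.52 - 95 + 24.05 - 17 = 28.26

28.26 dB


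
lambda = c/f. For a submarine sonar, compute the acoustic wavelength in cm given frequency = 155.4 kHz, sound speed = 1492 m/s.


lambda = c/f = 1492 / 155400 = 0.0096 m = 0.96 cm

0.96 cm


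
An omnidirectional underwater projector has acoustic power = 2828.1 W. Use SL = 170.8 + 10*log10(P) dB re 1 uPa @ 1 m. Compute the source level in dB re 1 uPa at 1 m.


205.31 dB


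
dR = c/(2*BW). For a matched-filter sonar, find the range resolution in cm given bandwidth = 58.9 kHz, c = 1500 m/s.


1.27 cm


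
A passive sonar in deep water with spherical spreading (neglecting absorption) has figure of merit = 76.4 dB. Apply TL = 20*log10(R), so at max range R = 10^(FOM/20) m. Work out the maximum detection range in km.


6.61 km


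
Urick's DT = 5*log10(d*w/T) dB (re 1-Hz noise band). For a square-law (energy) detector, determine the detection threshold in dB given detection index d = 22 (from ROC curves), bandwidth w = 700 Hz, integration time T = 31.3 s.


DT = 5*log10(d*w/T) = 5*log10(22 * 700 / 31.3) = 5*log10(492.01) = 13.46

13.46 dB


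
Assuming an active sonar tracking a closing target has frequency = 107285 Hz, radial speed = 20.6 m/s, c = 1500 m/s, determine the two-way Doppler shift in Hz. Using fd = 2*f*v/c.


fd = 2*f*v/c = 2 * 107285 * 20.6 / 1500 = 2946.76

2946.76 Hz


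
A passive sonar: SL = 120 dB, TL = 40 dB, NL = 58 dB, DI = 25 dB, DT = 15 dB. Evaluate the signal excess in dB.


SE = SL - TL - NL + DI - DT = 120 - 40 - 58 + 25 - 15 = 32

32 dB


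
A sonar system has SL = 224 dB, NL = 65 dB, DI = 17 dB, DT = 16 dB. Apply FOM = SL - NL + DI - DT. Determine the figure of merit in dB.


FOM = SL - NL + DI - DT = 224 - 65 + 17 - 16 = 160

160 dB


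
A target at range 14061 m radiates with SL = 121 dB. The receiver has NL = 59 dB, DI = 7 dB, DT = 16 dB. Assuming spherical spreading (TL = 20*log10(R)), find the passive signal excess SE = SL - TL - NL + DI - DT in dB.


-29.96 dB


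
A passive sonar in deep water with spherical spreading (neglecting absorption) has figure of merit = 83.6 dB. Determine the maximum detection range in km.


15.14 km


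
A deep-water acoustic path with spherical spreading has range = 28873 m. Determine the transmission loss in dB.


TL = 20*log10(28873) = 89.21

89.21 dB


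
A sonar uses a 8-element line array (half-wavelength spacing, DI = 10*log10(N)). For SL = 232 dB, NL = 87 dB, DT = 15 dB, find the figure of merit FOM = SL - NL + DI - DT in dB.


Step 1: DI = 10*log10(8) = 9.03 dB
Step 2: FOM = SL - NL + DI - DT = 232 - 87 + 9.03 - 15 = 139.03

139.03 dB


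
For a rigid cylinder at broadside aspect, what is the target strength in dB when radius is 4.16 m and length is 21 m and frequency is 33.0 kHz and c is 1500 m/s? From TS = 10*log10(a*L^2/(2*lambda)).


lambda = 1500/33000 = 0.04545 m
TS = 10*log10(4.16*21^2/(2*0.04545)) = 43.05

43.05 dB


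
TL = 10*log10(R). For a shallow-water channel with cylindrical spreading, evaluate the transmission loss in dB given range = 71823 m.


48.56 dB


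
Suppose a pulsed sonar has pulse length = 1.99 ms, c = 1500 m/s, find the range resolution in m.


dR = c*tau/2 = 1500 * 1.99e-3 / 2 = 1.4925

1.4925 m


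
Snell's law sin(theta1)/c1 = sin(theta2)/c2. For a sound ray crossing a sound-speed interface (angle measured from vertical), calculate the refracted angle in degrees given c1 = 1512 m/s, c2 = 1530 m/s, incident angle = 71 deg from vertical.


sin(theta2) = (c2/c1)*sin(theta1) = (1530/1512)*sin(71 deg) = 0.95677
theta2 = arcsin(0.95677) = 73.09

73.09 deg


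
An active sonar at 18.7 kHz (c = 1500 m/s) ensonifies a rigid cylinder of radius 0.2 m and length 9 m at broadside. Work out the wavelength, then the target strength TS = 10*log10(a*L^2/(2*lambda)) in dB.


Step 1: lambda = c/f = 1500/18700 = 0.08021 m
Step 2: TS = 10*log10(a*L^2/(2*lambda)) = 10*log10(0.2*9^2/(2*0.08021)) = 20.04

20.04 dB


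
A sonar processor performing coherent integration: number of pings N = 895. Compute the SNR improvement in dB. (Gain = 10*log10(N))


Gain = 10*log10(895) = 29.52

29.52 dB


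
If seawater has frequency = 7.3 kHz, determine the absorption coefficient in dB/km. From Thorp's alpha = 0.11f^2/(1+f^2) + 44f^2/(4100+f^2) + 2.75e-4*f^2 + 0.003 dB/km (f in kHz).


0.69 dB/km


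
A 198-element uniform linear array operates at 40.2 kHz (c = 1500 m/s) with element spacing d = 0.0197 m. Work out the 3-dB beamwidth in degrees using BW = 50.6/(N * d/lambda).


Step 1: lambda = 1500/40200 = 0.03731 m
Step 2: d/lambda = 0.0197/0.03731 = 0.528
Step 3: BW = 50.6/(N * d/lambda) = 50.6/(198 * 0.528) = 0.48

0.48 deg


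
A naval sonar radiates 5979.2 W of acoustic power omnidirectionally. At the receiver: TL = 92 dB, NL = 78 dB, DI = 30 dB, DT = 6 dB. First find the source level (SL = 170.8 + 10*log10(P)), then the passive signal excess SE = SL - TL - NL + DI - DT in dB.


Step 1: SL = 170.8 + 10*log10(5979.2) = 208.57 dB
Step 2: SE = SL - TL - NL + DI - DT = 208.57 - 92 - 78 + 30 - 6 = 62.57

62.57 dB


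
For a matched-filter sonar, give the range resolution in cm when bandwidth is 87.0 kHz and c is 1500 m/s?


dR = c/(2*BW) = 1500 / (2 * 87.0e3) = 0.0086 m = 0.86 cm

0.86 cm


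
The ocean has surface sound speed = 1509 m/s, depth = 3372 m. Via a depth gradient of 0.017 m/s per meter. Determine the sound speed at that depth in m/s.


c = 1509 + 0.017 * 3372 = 1566.324

1566.324 m/s


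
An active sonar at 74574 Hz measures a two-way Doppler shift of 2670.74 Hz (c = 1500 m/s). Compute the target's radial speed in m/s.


From fd = 2*f*v/c, v = c*fd/(2*f) = 1500 * 2670.74 / (2*74574) = 26.86

26.86 m/s


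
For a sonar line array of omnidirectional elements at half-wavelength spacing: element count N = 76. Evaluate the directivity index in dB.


DI = 10*log10(76) = 18.81

18.81 dB


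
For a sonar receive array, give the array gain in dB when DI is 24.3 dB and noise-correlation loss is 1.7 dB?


22.6 dB


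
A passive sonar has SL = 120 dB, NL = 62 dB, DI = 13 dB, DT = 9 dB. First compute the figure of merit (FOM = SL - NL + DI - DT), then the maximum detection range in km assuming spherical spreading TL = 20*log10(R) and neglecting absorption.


Step 1: FOM = SL - NL + DI - DT = 120 - 62 + 13 - 9 = 62 dB
Step 2: at max range FOM = TL = 20*log10(R), so R = 10^(62/20) = 1258.93 m = 1.26 km

1.26 km


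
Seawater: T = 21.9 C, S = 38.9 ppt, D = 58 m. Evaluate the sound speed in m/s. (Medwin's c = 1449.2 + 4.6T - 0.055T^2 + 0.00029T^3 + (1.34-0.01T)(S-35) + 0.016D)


c = 1449.2 + 4.6*21.9 - 0.055*21.9^2 + 0.00029*21.9^3 + (1.34 - 0.01*21.9)*(38.9 - 35) + 0.016*58 = 1531.91

1531.91 m/s


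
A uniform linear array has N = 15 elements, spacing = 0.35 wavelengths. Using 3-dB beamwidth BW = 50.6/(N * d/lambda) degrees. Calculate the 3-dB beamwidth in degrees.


9.64 deg


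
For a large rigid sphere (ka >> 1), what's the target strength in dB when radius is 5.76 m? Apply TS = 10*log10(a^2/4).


TS = 10*log10(5.76^2 / 4) = 10*log10(8.2944) = 9.19

9.19 dB


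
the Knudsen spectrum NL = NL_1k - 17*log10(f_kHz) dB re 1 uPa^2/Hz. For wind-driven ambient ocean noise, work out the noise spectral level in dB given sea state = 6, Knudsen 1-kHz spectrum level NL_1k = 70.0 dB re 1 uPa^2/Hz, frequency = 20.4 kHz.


NL = NL_1k - 17*log10(f_kHz) = 70.0 - 17*log10(20.4) = 70.0 - (22.26) = 47.74

47.74 dB


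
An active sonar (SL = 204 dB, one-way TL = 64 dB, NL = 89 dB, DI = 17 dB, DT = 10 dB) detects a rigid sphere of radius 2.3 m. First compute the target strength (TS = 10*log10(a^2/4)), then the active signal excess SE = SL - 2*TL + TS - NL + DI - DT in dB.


Step 1: TS = 10*log10(2.3^2/4) = 1.21 dB
Step 2: SE = SL - 2*TL + TS - NL + DI - DT = 204 - 2*64 + (1.21) - 89 + 17 - 10 = -4.79

-4.79 dB


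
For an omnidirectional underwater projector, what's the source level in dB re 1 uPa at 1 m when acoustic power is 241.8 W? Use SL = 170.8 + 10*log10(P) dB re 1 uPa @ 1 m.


SL = 170.8 + 10*log10(241.8) = 170.8 + 23.83 = 194.63

194.63 dB


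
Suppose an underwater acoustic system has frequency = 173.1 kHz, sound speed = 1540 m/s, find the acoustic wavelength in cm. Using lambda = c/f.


lambda = c/f = 1540 / 173100 = 0.0089 m = 0.89 cm

0.89 cm


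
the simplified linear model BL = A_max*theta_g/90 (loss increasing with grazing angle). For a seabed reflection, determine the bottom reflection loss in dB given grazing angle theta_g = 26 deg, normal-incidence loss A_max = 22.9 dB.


BL = A_max * theta_g / 90 = 22.9 * 26 / 90 = 6.62

6.62 dB


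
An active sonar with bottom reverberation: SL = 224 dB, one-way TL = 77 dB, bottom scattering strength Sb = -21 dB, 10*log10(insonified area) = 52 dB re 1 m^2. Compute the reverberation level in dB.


RL = SL - 2*TL + Sb + 10*log10(A) = 224 - 2*77 + (-21) + 52 = 101

101 dB


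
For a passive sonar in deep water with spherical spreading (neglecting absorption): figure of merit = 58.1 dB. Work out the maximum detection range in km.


At max range FOM = TL, so 20*log10(R) = 58.1
R = 10^(58.1/20) = 803.53 m = 0.8 km

0.8 km


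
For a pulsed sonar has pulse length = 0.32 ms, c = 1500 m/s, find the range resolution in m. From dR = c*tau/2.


dR = c*tau/2 = 1500 * 0.32e-3 / 2 = 0.24

0.24 m


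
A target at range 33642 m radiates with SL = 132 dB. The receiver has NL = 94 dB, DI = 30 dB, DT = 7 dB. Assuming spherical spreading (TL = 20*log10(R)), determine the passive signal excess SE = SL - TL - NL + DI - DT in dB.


Step 1: TL = 20*log10(33642) = 90.54 dB
Step 2: SE = 132 - 90.54 - 94 + 30 - 7 = -29.54

-29.54 dB


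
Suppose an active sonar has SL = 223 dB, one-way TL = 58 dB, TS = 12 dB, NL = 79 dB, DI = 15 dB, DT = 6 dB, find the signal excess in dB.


49 dB


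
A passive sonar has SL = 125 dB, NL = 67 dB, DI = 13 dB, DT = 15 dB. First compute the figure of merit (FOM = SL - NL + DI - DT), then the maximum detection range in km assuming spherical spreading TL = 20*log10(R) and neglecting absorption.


Step 1: FOM = SL - NL + DI - DT = 125 - 67 + 13 - 15 = 56 dB
Step 2: at max range FOM = TL = 20*log10(R), so R = 10^(56/20) = 630.96 m = 0.63 km

0.63 km


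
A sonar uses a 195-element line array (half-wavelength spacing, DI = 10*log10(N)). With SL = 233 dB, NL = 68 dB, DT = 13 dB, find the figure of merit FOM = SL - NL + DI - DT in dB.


Step 1: DI = 10*log10(195) = 22.9 dB
Step 2: FOM = SL - NL + DI - DT = 233 - 68 + 22.9 - 13 = 174.9

174.9 dB


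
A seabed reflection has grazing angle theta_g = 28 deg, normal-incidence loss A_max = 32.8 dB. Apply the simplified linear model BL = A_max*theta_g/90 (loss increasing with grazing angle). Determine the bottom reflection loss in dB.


BL = A_max * theta_g / 90 = 32.8 * 28 / 90 = 10.2

10.2 dB


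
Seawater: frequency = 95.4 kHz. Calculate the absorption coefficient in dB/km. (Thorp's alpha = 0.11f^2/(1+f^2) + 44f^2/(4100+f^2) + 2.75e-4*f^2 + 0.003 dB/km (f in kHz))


f^2 = 9101.16
alpha = 0.11*9101.16/(1+9101.16) + 44*9101.16/(4100+9101.16) + 2.75e-4*9101.16 + 0.003 = 32.95

32.95 dB/km


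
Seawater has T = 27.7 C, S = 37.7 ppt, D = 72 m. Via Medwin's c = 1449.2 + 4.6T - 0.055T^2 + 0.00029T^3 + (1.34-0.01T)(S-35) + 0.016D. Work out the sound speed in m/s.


c = 1449.2 + 4.6*27.7 - 0.055*27.7^2 + 0.00029*27.7^3 + (1.34 - 0.01*27.7)*(37.7 - 35) + 0.016*72 = 1544.6

1544.6 m/s


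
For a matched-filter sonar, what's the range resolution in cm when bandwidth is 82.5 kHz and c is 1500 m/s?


dR = c/(2*BW) = 1500 / (2 * 82.5e3) = 0.0091 m = 0.91 cm

0.91 cm


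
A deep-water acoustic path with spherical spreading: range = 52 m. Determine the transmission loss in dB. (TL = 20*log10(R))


TL = 20*log10(52) = 34.32

34.32 dB


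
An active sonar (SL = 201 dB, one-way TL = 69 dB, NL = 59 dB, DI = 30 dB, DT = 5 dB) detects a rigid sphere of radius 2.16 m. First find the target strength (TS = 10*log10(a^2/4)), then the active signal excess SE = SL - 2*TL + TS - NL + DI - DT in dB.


Step 1: TS = 10*log10(2.16^2/4) = 0.67 dB
Step 2: SE = SL - 2*TL + TS - NL + DI - DT = 201 - 2*69 + (0.67) - 59 + 30 - 5 = 29.67

29.67 dB


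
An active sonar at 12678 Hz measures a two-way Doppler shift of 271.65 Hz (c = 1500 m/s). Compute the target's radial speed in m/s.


16.07 m/s


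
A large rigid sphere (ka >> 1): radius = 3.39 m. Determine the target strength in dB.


4.58 dB


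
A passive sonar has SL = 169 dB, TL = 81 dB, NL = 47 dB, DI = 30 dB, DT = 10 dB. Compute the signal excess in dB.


SE = SL - TL - NL + DI - DT = 169 - 81 - 47 + 30 - 10 = 61

61 dB


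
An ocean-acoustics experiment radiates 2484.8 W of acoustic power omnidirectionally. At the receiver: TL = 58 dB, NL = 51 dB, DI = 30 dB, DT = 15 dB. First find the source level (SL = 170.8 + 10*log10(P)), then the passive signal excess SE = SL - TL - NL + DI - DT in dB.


Step 1: SL = 170.8 + 10*log10(2484.8) = 204.75 dB
Step 2: SE = SL - TL - NL + DI - DT = 204.75 - 58 - 51 + 30 - 15 = 110.75

110.75 dB


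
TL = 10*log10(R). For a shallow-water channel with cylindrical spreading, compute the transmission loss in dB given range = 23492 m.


TL = 10*log10(23492) = 43.71

43.71 dB


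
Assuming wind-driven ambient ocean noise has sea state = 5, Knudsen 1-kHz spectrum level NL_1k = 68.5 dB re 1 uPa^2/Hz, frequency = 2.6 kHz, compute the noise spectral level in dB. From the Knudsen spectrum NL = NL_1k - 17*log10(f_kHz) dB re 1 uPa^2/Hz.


NL = NL_1k - 17*log10(f_kHz) = 68.5 - 17*log10(2.6) = 68.5 - (7.05) = 61.45

61.45 dB
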